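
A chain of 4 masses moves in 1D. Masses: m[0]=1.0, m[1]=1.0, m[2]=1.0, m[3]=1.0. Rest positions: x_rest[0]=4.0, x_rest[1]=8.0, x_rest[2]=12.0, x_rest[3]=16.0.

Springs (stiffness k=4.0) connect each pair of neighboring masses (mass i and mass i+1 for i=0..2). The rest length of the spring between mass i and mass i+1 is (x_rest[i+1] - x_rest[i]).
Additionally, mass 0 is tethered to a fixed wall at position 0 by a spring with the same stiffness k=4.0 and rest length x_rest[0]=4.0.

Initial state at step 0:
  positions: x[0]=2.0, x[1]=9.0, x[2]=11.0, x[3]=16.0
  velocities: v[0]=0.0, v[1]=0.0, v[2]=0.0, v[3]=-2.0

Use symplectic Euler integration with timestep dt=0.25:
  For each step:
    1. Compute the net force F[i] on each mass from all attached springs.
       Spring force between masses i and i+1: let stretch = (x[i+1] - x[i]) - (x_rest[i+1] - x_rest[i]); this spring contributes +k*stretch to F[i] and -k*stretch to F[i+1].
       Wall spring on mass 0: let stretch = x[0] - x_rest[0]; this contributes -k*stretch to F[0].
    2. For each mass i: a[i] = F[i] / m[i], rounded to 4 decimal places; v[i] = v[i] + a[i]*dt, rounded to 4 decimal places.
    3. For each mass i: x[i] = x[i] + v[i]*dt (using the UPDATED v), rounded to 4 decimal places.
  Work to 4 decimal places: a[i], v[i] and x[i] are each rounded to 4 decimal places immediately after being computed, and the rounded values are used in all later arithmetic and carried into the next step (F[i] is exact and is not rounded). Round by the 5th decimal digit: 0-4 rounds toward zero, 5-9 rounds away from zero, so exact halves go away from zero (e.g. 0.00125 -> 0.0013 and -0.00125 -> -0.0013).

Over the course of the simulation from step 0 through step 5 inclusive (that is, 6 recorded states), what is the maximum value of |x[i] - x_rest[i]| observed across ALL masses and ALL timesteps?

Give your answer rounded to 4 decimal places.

Step 0: x=[2.0000 9.0000 11.0000 16.0000] v=[0.0000 0.0000 0.0000 -2.0000]
Step 1: x=[3.2500 7.7500 11.7500 15.2500] v=[5.0000 -5.0000 3.0000 -3.0000]
Step 2: x=[4.8125 6.3750 12.3750 14.6250] v=[6.2500 -5.5000 2.5000 -2.5000]
Step 3: x=[5.5625 6.1094 12.0625 14.4375] v=[3.0000 -1.0625 -1.2500 -0.7500]
Step 4: x=[5.0586 7.1953 10.8555 14.6563] v=[-2.0156 4.3437 -4.8281 0.8750]
Step 5: x=[3.8242 8.6621 9.6836 14.9249] v=[-4.9375 5.8672 -4.6875 1.0742]
Max displacement = 2.3164

Answer: 2.3164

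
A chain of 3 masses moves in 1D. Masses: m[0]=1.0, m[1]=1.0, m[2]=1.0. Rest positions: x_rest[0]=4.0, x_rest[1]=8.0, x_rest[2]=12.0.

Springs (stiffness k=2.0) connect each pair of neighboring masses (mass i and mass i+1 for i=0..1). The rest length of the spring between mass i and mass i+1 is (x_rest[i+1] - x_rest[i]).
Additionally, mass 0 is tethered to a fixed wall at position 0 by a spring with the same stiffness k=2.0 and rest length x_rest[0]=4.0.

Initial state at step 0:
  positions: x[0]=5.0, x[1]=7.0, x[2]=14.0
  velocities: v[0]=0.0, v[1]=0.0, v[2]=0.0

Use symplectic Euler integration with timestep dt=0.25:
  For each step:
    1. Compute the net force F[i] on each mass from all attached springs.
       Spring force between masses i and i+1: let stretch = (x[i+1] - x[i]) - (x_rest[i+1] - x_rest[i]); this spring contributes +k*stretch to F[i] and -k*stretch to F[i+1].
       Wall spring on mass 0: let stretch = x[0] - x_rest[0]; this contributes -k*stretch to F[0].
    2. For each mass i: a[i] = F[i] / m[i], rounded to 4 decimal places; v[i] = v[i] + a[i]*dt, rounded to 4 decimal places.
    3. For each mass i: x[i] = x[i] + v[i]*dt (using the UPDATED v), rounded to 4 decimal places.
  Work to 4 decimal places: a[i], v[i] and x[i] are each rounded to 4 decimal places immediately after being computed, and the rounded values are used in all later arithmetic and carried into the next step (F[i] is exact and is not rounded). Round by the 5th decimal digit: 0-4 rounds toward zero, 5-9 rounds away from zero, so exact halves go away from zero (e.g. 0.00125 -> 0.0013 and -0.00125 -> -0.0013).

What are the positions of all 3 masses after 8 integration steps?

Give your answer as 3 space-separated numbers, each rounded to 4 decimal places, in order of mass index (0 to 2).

Step 0: x=[5.0000 7.0000 14.0000] v=[0.0000 0.0000 0.0000]
Step 1: x=[4.6250 7.6250 13.6250] v=[-1.5000 2.5000 -1.5000]
Step 2: x=[4.0469 8.6250 13.0000] v=[-2.3125 4.0000 -2.5000]
Step 3: x=[3.5352 9.5996 12.3281] v=[-2.0469 3.8985 -2.6875]
Step 4: x=[3.3396 10.1573 11.8152] v=[-0.7823 2.2306 -2.0518]
Step 5: x=[3.5788 10.0700 11.5950] v=[0.9568 -0.3493 -0.8808]
Step 6: x=[4.1821 9.3619 11.6842] v=[2.4130 -2.8324 0.3567]
Step 7: x=[4.9101 8.2966 11.9831] v=[2.9119 -4.2612 1.1956]
Step 8: x=[5.4476 7.2688 12.3212] v=[2.1501 -4.1112 1.3524]

Answer: 5.4476 7.2688 12.3212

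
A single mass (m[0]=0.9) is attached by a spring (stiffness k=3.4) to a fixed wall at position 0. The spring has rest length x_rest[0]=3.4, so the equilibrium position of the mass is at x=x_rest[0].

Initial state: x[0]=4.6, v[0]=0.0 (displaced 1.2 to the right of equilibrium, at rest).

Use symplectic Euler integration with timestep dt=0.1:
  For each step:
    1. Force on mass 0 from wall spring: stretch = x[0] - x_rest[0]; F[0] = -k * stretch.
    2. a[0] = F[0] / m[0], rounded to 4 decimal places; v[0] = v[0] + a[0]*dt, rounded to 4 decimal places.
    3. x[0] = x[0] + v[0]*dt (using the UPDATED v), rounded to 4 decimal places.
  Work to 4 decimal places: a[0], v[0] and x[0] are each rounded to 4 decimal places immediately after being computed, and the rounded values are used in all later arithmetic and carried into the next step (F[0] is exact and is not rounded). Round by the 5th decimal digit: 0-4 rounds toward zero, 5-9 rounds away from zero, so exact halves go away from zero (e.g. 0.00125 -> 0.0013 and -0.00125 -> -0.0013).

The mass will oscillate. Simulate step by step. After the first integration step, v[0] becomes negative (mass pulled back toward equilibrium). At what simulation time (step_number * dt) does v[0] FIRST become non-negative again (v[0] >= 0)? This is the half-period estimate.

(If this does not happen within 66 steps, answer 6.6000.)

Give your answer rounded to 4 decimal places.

Answer: 1.7000

Derivation:
Step 0: x=[4.6000] v=[0.0000]
Step 1: x=[4.5547] v=[-0.4533]
Step 2: x=[4.4658] v=[-0.8895]
Step 3: x=[4.3366] v=[-1.2921]
Step 4: x=[4.1720] v=[-1.6459]
Step 5: x=[3.9783] v=[-1.9375]
Step 6: x=[3.7627] v=[-2.1560]
Step 7: x=[3.5334] v=[-2.2930]
Step 8: x=[3.2991] v=[-2.3434]
Step 9: x=[3.0686] v=[-2.3053]
Step 10: x=[2.8506] v=[-2.1801]
Step 11: x=[2.6533] v=[-1.9726]
Step 12: x=[2.4843] v=[-1.6905]
Step 13: x=[2.3498] v=[-1.3446]
Step 14: x=[2.2550] v=[-0.9479]
Step 15: x=[2.2035] v=[-0.5153]
Step 16: x=[2.1972] v=[-0.0633]
Step 17: x=[2.2363] v=[0.3911]
First v>=0 after going negative at step 17, time=1.7000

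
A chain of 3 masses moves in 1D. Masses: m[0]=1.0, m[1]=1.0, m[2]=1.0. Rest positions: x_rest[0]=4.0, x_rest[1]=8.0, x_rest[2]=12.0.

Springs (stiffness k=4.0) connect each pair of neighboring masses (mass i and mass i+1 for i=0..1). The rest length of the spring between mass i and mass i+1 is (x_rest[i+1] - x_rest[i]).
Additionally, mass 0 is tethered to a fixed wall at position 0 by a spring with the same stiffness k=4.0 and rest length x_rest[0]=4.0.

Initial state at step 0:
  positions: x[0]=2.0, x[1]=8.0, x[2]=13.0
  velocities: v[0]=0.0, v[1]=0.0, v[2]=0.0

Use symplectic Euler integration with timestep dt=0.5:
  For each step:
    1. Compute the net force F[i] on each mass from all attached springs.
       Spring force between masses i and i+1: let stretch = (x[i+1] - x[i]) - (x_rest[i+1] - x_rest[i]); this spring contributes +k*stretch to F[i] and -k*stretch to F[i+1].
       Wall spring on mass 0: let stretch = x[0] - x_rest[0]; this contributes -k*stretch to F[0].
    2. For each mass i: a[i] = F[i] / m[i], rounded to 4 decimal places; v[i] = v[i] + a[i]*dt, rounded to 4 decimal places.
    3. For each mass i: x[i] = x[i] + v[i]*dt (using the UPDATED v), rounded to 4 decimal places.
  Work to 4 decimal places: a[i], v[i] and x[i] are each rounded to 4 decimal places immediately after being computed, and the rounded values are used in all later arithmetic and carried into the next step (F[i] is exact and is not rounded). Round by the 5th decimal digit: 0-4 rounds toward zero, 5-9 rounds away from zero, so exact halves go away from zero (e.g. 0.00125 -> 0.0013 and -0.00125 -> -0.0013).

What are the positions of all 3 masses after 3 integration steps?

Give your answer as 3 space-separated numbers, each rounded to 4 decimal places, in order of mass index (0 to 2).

Answer: 4.0000 8.0000 12.0000

Derivation:
Step 0: x=[2.0000 8.0000 13.0000] v=[0.0000 0.0000 0.0000]
Step 1: x=[6.0000 7.0000 12.0000] v=[8.0000 -2.0000 -2.0000]
Step 2: x=[5.0000 10.0000 10.0000] v=[-2.0000 6.0000 -4.0000]
Step 3: x=[4.0000 8.0000 12.0000] v=[-2.0000 -4.0000 4.0000]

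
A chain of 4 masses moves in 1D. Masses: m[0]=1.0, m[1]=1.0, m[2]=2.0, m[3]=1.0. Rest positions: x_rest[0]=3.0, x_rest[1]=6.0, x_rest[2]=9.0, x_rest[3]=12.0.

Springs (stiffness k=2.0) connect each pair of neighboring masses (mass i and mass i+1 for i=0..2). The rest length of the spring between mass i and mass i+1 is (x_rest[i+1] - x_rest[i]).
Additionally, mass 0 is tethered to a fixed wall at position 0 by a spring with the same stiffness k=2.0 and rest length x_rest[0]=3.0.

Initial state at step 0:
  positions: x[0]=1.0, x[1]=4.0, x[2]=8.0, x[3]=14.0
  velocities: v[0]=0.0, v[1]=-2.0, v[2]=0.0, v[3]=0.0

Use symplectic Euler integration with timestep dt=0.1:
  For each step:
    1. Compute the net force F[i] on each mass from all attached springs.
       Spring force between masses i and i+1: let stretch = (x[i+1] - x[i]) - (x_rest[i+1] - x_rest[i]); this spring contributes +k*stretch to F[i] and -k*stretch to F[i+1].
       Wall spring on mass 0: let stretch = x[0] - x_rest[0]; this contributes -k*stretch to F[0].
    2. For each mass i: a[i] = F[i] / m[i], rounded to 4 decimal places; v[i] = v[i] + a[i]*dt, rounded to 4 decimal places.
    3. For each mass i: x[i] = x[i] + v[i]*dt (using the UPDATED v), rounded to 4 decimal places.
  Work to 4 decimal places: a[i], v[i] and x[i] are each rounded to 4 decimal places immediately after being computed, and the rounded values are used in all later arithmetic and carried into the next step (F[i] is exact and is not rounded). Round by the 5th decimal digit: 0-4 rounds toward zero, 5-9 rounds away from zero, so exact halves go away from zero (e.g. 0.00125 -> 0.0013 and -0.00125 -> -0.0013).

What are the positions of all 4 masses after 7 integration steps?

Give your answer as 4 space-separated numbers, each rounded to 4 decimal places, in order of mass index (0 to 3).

Step 0: x=[1.0000 4.0000 8.0000 14.0000] v=[0.0000 -2.0000 0.0000 0.0000]
Step 1: x=[1.0400 3.8200 8.0200 13.9400] v=[0.4000 -1.8000 0.2000 -0.6000]
Step 2: x=[1.1148 3.6684 8.0572 13.8216] v=[0.7480 -1.5160 0.3720 -1.1840]
Step 3: x=[1.2184 3.5535 8.1082 13.6479] v=[1.0358 -1.1490 0.5096 -1.7369]
Step 4: x=[1.3443 3.4830 8.1690 13.4234] v=[1.2591 -0.7051 0.6081 -2.2448]
Step 5: x=[1.4861 3.4634 8.2355 13.1538] v=[1.4180 -0.1956 0.6649 -2.6957]
Step 6: x=[1.6377 3.4997 8.3035 12.8459] v=[1.5162 0.3634 0.6795 -3.0794]
Step 7: x=[1.7938 3.5949 8.3688 12.5071] v=[1.5611 0.9518 0.6534 -3.3879]

Answer: 1.7938 3.5949 8.3688 12.5071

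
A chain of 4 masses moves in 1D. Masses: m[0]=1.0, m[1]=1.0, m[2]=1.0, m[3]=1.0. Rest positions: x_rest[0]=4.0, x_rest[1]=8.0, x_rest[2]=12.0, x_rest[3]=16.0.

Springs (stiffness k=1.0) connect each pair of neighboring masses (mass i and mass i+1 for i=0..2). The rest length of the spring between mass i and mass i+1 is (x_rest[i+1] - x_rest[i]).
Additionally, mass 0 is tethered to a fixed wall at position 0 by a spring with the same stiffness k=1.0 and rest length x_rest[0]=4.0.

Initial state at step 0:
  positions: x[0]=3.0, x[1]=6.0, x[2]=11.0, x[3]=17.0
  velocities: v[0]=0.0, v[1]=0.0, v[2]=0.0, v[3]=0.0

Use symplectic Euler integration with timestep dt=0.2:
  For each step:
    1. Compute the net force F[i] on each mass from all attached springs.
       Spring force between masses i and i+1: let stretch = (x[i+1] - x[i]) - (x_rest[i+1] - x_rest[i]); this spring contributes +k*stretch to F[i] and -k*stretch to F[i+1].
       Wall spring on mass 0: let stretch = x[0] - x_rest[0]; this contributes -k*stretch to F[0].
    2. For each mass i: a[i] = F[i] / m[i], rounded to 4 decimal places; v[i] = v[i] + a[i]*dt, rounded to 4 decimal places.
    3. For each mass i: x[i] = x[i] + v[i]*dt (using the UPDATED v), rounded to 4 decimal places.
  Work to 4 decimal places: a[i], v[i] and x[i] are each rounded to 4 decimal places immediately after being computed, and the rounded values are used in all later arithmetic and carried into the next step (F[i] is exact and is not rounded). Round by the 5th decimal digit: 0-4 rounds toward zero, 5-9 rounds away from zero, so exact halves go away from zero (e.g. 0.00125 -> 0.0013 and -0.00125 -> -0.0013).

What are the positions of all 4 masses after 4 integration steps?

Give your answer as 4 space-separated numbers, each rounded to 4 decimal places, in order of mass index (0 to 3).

Step 0: x=[3.0000 6.0000 11.0000 17.0000] v=[0.0000 0.0000 0.0000 0.0000]
Step 1: x=[3.0000 6.0800 11.0400 16.9200] v=[0.0000 0.4000 0.2000 -0.4000]
Step 2: x=[3.0032 6.2352 11.1168 16.7648] v=[0.0160 0.7760 0.3840 -0.7760]
Step 3: x=[3.0156 6.4564 11.2243 16.5437] v=[0.0618 1.1059 0.5373 -1.1056]
Step 4: x=[3.0450 6.7307 11.3538 16.2698] v=[0.1468 1.3713 0.6476 -1.3695]

Answer: 3.0450 6.7307 11.3538 16.2698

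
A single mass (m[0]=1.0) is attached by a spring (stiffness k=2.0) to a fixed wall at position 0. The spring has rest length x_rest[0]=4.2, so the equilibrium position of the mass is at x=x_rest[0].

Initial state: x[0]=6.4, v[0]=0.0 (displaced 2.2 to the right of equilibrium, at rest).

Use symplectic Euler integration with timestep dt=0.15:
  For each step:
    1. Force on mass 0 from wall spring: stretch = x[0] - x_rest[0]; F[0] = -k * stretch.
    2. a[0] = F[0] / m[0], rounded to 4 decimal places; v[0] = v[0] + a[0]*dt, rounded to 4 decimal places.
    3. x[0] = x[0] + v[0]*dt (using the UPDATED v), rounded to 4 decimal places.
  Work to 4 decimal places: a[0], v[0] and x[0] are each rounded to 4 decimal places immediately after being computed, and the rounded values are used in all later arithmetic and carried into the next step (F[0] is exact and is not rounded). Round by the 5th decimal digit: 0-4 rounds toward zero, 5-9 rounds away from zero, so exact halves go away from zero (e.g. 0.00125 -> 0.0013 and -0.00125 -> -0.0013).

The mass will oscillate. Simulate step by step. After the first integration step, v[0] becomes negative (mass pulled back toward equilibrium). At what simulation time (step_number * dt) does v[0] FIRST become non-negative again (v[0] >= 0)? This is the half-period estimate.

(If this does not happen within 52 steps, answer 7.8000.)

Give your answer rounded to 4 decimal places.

Step 0: x=[6.4000] v=[0.0000]
Step 1: x=[6.3010] v=[-0.6600]
Step 2: x=[6.1075] v=[-1.2903]
Step 3: x=[5.8281] v=[-1.8626]
Step 4: x=[5.4755] v=[-2.3510]
Step 5: x=[5.0654] v=[-2.7337]
Step 6: x=[4.6164] v=[-2.9933]
Step 7: x=[4.1487] v=[-3.1182]
Step 8: x=[3.6833] v=[-3.1028]
Step 9: x=[3.2411] v=[-2.9478]
Step 10: x=[2.8421] v=[-2.6601]
Step 11: x=[2.5042] v=[-2.2527]
Step 12: x=[2.2426] v=[-1.7440]
Step 13: x=[2.0691] v=[-1.1568]
Step 14: x=[1.9915] v=[-0.5175]
Step 15: x=[2.0133] v=[0.1451]
First v>=0 after going negative at step 15, time=2.2500

Answer: 2.2500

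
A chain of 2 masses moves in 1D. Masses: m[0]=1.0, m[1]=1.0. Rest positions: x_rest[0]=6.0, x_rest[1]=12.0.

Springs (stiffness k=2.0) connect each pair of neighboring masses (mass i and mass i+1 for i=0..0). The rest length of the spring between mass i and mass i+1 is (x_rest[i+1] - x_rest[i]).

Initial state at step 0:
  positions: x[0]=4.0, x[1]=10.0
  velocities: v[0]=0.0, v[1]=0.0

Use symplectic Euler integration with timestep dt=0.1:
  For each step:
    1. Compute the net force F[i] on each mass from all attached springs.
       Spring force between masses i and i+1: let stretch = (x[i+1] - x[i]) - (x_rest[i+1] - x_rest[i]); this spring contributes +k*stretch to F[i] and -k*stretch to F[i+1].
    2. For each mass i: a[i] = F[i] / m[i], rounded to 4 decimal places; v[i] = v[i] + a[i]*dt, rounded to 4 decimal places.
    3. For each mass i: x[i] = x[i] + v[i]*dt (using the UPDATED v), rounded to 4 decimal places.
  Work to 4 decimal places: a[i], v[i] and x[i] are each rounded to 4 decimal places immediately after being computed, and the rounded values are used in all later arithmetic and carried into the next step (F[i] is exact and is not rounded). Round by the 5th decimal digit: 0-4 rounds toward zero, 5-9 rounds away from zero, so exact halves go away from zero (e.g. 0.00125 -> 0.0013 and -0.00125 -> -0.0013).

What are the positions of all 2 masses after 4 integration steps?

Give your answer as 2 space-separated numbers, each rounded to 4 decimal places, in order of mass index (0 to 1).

Step 0: x=[4.0000 10.0000] v=[0.0000 0.0000]
Step 1: x=[4.0000 10.0000] v=[0.0000 0.0000]
Step 2: x=[4.0000 10.0000] v=[0.0000 0.0000]
Step 3: x=[4.0000 10.0000] v=[0.0000 0.0000]
Step 4: x=[4.0000 10.0000] v=[0.0000 0.0000]

Answer: 4.0000 10.0000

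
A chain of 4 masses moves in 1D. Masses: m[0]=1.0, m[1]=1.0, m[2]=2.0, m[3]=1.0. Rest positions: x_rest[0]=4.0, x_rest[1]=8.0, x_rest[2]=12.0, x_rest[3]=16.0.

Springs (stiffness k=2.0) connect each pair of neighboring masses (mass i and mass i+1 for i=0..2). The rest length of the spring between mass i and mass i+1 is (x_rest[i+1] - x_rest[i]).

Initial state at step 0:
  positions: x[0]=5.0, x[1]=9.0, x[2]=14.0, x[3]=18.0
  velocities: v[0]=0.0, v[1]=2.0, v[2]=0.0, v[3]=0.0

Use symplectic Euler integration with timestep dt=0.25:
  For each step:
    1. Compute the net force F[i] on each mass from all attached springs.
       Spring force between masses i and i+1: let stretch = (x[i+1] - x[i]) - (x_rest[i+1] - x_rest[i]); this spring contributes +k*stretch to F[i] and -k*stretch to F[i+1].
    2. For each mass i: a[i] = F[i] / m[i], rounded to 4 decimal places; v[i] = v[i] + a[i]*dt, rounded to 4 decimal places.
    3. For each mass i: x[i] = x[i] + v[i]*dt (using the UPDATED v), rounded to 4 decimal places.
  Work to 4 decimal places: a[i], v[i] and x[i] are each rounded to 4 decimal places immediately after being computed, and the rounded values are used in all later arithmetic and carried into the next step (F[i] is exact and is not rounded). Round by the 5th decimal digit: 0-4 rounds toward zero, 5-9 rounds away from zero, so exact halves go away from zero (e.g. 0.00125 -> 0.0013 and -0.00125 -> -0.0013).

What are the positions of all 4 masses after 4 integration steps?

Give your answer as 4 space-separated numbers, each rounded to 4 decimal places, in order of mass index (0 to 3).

Answer: 5.6819 10.7477 13.8235 17.9239

Derivation:
Step 0: x=[5.0000 9.0000 14.0000 18.0000] v=[0.0000 2.0000 0.0000 0.0000]
Step 1: x=[5.0000 9.6250 13.9375 18.0000] v=[0.0000 2.5000 -0.2500 0.0000]
Step 2: x=[5.0781 10.2110 13.8594 17.9922] v=[0.3125 2.3438 -0.3125 -0.0313]
Step 3: x=[5.2979 10.6114 13.8116 17.9678] v=[0.8790 1.6016 -0.1914 -0.0977]
Step 4: x=[5.6819 10.7477 13.8235 17.9239] v=[1.5358 0.5450 0.0476 -0.1758]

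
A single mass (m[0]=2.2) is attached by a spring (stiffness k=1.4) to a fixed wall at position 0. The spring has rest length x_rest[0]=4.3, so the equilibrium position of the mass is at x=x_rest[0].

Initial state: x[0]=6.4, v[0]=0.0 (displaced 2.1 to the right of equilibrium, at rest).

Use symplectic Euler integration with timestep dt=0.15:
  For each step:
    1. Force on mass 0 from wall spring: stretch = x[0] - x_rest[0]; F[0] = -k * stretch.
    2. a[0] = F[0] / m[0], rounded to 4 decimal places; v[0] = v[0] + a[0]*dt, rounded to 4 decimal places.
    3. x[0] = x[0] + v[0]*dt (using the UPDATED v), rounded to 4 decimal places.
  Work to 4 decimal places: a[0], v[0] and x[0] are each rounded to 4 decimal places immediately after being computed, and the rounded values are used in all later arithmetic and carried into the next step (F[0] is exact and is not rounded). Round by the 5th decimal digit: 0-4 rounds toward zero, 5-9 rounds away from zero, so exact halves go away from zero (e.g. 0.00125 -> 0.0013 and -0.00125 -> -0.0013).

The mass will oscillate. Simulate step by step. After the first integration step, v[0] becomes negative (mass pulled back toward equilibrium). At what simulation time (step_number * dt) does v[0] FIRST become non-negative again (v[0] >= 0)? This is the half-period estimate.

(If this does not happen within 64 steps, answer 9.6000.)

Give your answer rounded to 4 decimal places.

Answer: 4.0500

Derivation:
Step 0: x=[6.4000] v=[0.0000]
Step 1: x=[6.3699] v=[-0.2005]
Step 2: x=[6.3102] v=[-0.3981]
Step 3: x=[6.2217] v=[-0.5900]
Step 4: x=[6.1057] v=[-0.7734]
Step 5: x=[5.9638] v=[-0.9458]
Step 6: x=[5.7981] v=[-1.1046]
Step 7: x=[5.6110] v=[-1.2476]
Step 8: x=[5.4051] v=[-1.3727]
Step 9: x=[5.1834] v=[-1.4782]
Step 10: x=[4.9490] v=[-1.5625]
Step 11: x=[4.7053] v=[-1.6245]
Step 12: x=[4.4558] v=[-1.6632]
Step 13: x=[4.2041] v=[-1.6781]
Step 14: x=[3.9538] v=[-1.6690]
Step 15: x=[3.7084] v=[-1.6360]
Step 16: x=[3.4715] v=[-1.5795]
Step 17: x=[3.2464] v=[-1.5004]
Step 18: x=[3.0364] v=[-1.3998]
Step 19: x=[2.8445] v=[-1.2792]
Step 20: x=[2.6735] v=[-1.1403]
Step 21: x=[2.5257] v=[-0.9851]
Step 22: x=[2.4033] v=[-0.8157]
Step 23: x=[2.3081] v=[-0.6347]
Step 24: x=[2.2414] v=[-0.4446]
Step 25: x=[2.2042] v=[-0.2481]
Step 26: x=[2.1970] v=[-0.0480]
Step 27: x=[2.2199] v=[0.1527]
First v>=0 after going negative at step 27, time=4.0500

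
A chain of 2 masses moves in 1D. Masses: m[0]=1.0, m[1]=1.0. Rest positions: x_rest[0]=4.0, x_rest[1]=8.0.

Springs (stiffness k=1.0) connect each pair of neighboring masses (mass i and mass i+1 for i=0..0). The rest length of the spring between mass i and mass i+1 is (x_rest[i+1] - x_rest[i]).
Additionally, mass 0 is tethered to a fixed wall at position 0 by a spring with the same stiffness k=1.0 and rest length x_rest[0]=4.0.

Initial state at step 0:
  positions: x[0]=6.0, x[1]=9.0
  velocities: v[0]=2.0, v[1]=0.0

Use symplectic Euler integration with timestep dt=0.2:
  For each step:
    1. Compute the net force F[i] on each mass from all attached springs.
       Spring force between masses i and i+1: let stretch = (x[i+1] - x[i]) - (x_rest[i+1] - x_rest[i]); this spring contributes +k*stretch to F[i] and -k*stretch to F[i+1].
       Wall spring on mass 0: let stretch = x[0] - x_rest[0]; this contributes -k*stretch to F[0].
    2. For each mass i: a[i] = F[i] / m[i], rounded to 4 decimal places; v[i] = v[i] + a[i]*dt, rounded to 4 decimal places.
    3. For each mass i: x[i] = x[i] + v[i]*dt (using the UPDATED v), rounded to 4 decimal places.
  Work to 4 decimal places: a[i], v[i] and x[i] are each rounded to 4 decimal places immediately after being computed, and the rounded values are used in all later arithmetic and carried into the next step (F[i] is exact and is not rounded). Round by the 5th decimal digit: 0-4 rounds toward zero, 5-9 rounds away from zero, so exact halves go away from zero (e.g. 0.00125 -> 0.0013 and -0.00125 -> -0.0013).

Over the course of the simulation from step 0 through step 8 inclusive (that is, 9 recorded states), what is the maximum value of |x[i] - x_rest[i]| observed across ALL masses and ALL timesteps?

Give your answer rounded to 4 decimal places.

Step 0: x=[6.0000 9.0000] v=[2.0000 0.0000]
Step 1: x=[6.2800 9.0400] v=[1.4000 0.2000]
Step 2: x=[6.4192 9.1296] v=[0.6960 0.4480]
Step 3: x=[6.4100 9.2708] v=[-0.0458 0.7059]
Step 4: x=[6.2589 9.4575] v=[-0.7556 0.9337]
Step 5: x=[5.9854 9.6763] v=[-1.3677 1.0940]
Step 6: x=[5.6201 9.9075] v=[-1.8266 1.1558]
Step 7: x=[5.2015 10.1272] v=[-2.0931 1.0983]
Step 8: x=[4.7718 10.3098] v=[-2.1483 0.9132]
Max displacement = 2.4192

Answer: 2.4192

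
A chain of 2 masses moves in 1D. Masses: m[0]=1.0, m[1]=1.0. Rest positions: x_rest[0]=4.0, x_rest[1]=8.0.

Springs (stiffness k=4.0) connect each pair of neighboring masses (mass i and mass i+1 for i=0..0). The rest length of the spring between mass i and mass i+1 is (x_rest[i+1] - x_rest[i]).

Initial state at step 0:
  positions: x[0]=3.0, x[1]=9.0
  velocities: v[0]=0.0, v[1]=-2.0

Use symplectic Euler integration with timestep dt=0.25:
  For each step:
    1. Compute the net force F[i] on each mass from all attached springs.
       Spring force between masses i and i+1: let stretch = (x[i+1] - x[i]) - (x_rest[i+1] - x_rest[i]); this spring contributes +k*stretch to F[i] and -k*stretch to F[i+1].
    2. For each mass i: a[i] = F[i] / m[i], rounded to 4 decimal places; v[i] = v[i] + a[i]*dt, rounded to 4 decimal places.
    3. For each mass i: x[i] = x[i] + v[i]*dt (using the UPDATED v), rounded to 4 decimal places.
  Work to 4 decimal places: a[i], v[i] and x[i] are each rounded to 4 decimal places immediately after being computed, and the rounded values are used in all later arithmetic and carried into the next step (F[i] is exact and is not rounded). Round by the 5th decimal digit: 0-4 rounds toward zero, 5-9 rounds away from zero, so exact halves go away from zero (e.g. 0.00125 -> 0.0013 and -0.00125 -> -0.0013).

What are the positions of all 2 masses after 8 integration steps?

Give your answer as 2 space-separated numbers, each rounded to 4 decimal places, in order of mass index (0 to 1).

Answer: 0.7599 7.2403

Derivation:
Step 0: x=[3.0000 9.0000] v=[0.0000 -2.0000]
Step 1: x=[3.5000 8.0000] v=[2.0000 -4.0000]
Step 2: x=[4.1250 6.8750] v=[2.5000 -4.5000]
Step 3: x=[4.4375 6.0625] v=[1.2500 -3.2500]
Step 4: x=[4.1563 5.8438] v=[-1.1250 -0.8750]
Step 5: x=[3.2969 6.2032] v=[-3.4375 1.4375]
Step 6: x=[2.1641 6.8360] v=[-4.5312 2.5312]
Step 7: x=[1.1993 7.3008] v=[-3.8593 1.8593]
Step 8: x=[0.7599 7.2403] v=[-1.7578 -0.2422]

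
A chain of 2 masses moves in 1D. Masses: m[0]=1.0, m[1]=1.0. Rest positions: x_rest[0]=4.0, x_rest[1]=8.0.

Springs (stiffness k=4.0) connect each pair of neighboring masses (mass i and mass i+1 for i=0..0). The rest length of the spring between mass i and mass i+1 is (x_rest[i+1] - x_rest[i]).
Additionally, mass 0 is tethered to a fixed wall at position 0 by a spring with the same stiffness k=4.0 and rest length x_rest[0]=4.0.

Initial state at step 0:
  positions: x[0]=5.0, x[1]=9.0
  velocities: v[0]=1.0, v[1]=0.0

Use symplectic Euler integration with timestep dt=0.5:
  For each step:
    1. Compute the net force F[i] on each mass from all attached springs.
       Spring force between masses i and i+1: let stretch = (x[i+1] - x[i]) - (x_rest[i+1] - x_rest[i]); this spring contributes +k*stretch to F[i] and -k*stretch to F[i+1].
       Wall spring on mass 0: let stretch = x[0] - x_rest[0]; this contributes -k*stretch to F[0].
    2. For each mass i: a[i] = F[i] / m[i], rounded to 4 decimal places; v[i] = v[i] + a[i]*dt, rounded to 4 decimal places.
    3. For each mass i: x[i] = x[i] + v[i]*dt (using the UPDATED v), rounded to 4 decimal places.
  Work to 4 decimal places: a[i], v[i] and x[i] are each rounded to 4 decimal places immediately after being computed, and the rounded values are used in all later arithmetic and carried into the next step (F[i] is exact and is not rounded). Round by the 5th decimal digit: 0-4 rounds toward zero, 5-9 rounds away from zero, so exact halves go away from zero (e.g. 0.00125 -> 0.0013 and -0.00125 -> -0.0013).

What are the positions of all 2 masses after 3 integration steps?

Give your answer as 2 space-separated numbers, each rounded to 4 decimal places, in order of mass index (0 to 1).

Step 0: x=[5.0000 9.0000] v=[1.0000 0.0000]
Step 1: x=[4.5000 9.0000] v=[-1.0000 0.0000]
Step 2: x=[4.0000 8.5000] v=[-1.0000 -1.0000]
Step 3: x=[4.0000 7.5000] v=[0.0000 -2.0000]

Answer: 4.0000 7.5000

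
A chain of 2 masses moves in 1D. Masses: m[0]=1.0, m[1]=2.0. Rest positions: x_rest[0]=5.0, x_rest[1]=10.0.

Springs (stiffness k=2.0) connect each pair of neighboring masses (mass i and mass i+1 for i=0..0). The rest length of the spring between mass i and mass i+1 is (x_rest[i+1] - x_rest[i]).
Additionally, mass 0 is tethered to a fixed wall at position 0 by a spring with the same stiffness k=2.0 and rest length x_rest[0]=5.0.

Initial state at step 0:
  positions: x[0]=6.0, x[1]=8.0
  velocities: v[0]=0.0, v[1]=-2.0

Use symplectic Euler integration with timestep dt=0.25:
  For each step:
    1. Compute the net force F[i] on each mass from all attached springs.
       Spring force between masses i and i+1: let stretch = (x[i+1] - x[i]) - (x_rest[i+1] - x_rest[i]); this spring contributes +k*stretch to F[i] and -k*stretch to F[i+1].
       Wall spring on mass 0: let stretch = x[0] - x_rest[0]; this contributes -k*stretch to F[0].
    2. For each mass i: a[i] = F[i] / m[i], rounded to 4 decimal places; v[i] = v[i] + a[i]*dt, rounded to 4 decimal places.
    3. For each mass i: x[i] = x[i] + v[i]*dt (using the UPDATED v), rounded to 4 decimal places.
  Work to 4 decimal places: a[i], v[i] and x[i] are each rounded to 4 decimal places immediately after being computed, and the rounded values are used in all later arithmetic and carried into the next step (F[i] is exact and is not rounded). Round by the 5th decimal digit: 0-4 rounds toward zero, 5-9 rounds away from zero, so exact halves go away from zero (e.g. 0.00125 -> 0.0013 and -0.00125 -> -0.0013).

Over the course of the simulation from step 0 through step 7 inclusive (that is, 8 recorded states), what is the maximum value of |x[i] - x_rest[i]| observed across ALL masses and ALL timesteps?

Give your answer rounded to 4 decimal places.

Step 0: x=[6.0000 8.0000] v=[0.0000 -2.0000]
Step 1: x=[5.5000 7.6875] v=[-2.0000 -1.2500]
Step 2: x=[4.5859 7.5508] v=[-3.6563 -0.5469]
Step 3: x=[3.4692 7.5413] v=[-4.4668 -0.0381]
Step 4: x=[2.4279 7.5898] v=[-4.1654 0.1939]
Step 5: x=[1.7283 7.6282] v=[-2.7984 0.1534]
Step 6: x=[1.5502 7.6103] v=[-0.7126 -0.0716]
Step 7: x=[1.9358 7.5262] v=[1.5424 -0.3366]
Max displacement = 3.4498

Answer: 3.4498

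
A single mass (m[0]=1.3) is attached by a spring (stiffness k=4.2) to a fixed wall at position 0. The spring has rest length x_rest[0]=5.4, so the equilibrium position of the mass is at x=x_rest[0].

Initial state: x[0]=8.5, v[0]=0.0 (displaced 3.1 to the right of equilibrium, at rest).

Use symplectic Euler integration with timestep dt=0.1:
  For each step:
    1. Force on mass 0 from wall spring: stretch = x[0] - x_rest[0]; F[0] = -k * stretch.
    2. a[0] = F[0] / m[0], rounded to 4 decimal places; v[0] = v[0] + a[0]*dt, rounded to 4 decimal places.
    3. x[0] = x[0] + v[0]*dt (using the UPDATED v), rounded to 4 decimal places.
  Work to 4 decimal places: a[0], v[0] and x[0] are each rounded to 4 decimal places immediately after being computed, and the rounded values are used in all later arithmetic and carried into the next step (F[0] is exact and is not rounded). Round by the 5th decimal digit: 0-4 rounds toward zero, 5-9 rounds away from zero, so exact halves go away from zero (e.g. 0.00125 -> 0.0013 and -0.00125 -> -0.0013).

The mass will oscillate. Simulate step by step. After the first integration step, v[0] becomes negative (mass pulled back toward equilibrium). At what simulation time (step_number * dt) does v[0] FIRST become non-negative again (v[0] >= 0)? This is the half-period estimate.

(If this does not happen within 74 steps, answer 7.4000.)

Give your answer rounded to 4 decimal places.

Answer: 1.8000

Derivation:
Step 0: x=[8.5000] v=[0.0000]
Step 1: x=[8.3999] v=[-1.0015]
Step 2: x=[8.2028] v=[-1.9707]
Step 3: x=[7.9152] v=[-2.8762]
Step 4: x=[7.5463] v=[-3.6888]
Step 5: x=[7.1081] v=[-4.3822]
Step 6: x=[6.6147] v=[-4.9341]
Step 7: x=[6.0821] v=[-5.3265]
Step 8: x=[5.5274] v=[-5.5469]
Step 9: x=[4.9686] v=[-5.5881]
Step 10: x=[4.4237] v=[-5.4487]
Step 11: x=[3.9104] v=[-5.1333]
Step 12: x=[3.4452] v=[-4.6520]
Step 13: x=[3.0432] v=[-4.0205]
Step 14: x=[2.7173] v=[-3.2591]
Step 15: x=[2.4781] v=[-2.3924]
Step 16: x=[2.3333] v=[-1.4484]
Step 17: x=[2.2875] v=[-0.4576]
Step 18: x=[2.3423] v=[0.5480]
First v>=0 after going negative at step 18, time=1.8000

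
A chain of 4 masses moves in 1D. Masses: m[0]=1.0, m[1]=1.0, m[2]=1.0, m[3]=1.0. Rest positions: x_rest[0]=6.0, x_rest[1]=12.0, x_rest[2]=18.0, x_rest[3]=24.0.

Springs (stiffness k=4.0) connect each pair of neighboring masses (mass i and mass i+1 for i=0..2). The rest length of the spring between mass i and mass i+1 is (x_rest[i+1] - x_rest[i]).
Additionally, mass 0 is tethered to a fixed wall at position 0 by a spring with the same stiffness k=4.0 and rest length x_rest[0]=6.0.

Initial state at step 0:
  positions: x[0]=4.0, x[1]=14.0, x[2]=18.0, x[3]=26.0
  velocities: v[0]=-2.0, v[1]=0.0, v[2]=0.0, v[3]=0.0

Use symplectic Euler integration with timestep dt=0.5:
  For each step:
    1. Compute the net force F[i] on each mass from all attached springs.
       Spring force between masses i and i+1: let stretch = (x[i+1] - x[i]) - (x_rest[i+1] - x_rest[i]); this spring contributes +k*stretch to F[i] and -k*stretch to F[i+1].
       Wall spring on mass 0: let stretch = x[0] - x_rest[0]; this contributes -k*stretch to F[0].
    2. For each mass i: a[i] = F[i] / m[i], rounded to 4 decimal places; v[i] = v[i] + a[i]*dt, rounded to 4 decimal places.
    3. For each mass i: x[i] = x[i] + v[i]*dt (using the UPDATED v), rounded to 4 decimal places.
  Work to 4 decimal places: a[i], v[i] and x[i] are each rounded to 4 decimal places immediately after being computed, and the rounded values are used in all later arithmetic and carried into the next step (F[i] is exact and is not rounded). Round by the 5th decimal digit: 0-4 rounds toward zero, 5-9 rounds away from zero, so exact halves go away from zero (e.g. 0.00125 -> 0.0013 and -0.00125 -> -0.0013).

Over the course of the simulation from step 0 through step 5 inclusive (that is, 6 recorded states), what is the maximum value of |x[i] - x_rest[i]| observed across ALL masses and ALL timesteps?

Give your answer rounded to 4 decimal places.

Step 0: x=[4.0000 14.0000 18.0000 26.0000] v=[-2.0000 0.0000 0.0000 0.0000]
Step 1: x=[9.0000 8.0000 22.0000 24.0000] v=[10.0000 -12.0000 8.0000 -4.0000]
Step 2: x=[4.0000 17.0000 14.0000 26.0000] v=[-10.0000 18.0000 -16.0000 4.0000]
Step 3: x=[8.0000 10.0000 21.0000 22.0000] v=[8.0000 -14.0000 14.0000 -8.0000]
Step 4: x=[6.0000 12.0000 18.0000 23.0000] v=[-4.0000 4.0000 -6.0000 2.0000]
Step 5: x=[4.0000 14.0000 14.0000 25.0000] v=[-4.0000 4.0000 -8.0000 4.0000]
Max displacement = 5.0000

Answer: 5.0000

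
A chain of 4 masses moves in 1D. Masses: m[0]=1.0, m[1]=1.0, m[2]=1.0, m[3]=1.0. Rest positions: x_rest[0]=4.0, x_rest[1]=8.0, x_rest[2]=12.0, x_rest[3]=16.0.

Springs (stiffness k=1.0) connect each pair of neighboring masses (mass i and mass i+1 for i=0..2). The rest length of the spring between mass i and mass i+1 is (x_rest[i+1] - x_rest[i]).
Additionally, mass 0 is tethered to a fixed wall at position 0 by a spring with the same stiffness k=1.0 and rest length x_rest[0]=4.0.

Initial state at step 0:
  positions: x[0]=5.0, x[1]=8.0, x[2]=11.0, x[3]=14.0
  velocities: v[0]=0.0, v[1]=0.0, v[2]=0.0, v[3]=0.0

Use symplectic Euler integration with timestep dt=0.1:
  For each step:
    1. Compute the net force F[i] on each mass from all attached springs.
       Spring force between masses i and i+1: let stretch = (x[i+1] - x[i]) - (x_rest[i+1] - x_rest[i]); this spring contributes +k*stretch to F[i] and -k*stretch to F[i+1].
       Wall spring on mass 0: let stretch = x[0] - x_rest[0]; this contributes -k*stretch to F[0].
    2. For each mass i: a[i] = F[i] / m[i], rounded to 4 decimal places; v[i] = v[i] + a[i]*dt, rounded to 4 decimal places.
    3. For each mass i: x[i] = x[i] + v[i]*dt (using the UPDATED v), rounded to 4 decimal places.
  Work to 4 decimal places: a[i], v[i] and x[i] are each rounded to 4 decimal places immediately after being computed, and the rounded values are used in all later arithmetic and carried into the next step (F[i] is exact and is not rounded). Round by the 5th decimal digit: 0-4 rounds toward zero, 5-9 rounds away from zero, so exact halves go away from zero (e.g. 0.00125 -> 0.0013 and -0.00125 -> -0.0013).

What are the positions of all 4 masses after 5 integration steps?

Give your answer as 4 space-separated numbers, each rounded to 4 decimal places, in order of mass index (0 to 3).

Answer: 4.7137 7.9933 11.0034 14.1465

Derivation:
Step 0: x=[5.0000 8.0000 11.0000 14.0000] v=[0.0000 0.0000 0.0000 0.0000]
Step 1: x=[4.9800 8.0000 11.0000 14.0100] v=[-0.2000 0.0000 0.0000 0.1000]
Step 2: x=[4.9404 7.9998 11.0001 14.0299] v=[-0.3960 -0.0020 0.0010 0.1990]
Step 3: x=[4.8820 7.9990 11.0005 14.0595] v=[-0.5841 -0.0079 0.0040 0.2960]
Step 4: x=[4.8059 7.9971 11.0015 14.0985] v=[-0.7606 -0.0195 0.0098 0.3901]
Step 5: x=[4.7137 7.9933 11.0034 14.1465] v=[-0.9221 -0.0382 0.0191 0.4804]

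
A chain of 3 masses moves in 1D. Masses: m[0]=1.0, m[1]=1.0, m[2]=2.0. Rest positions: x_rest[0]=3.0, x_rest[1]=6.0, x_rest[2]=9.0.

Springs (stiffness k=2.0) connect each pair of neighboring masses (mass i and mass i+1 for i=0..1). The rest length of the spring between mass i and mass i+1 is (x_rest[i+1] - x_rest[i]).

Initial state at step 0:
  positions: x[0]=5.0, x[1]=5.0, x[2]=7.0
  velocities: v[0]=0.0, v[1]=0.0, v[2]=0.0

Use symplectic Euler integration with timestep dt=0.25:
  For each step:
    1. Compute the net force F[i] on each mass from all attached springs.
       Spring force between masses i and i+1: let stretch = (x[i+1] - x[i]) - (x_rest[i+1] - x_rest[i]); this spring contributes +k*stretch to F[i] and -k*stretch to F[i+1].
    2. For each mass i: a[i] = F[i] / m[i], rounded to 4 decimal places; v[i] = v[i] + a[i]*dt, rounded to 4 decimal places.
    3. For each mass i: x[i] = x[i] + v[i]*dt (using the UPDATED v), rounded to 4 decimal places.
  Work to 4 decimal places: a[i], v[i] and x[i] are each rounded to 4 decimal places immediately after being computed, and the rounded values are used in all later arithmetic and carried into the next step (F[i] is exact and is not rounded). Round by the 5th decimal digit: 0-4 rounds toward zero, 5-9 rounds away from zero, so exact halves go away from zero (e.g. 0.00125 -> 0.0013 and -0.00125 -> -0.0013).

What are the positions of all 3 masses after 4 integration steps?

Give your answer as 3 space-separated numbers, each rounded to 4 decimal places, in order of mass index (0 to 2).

Answer: 2.2721 6.2202 7.7540

Derivation:
Step 0: x=[5.0000 5.0000 7.0000] v=[0.0000 0.0000 0.0000]
Step 1: x=[4.6250 5.2500 7.0625] v=[-1.5000 1.0000 0.2500]
Step 2: x=[3.9531 5.6485 7.1992] v=[-2.6875 1.5938 0.5469]
Step 3: x=[3.1182 6.0289 7.4265] v=[-3.3398 1.5215 0.9092]
Step 4: x=[2.2721 6.2202 7.7540] v=[-3.3845 0.7650 1.3098]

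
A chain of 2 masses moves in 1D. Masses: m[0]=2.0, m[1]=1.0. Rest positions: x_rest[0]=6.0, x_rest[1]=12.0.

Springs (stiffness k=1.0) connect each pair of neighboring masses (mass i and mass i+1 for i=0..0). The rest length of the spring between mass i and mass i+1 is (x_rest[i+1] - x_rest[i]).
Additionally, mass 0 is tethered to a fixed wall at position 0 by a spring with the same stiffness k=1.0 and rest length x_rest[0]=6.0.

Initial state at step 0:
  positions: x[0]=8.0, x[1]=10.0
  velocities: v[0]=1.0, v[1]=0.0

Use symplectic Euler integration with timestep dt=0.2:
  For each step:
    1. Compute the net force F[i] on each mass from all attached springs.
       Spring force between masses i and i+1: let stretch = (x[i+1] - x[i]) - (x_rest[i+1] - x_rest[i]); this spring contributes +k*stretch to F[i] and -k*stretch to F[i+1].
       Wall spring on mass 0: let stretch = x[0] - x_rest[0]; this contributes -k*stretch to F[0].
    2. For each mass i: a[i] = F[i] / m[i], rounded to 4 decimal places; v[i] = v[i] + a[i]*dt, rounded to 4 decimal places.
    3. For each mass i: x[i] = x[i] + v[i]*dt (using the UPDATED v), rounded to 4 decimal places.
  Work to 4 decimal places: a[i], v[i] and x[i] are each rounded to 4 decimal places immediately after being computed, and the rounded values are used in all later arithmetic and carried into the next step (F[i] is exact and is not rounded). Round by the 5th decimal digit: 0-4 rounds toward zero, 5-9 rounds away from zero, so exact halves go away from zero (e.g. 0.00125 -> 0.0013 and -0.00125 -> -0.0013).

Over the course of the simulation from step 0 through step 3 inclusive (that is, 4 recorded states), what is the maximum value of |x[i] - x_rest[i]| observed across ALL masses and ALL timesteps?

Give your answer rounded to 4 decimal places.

Answer: 2.0800

Derivation:
Step 0: x=[8.0000 10.0000] v=[1.0000 0.0000]
Step 1: x=[8.0800 10.1600] v=[0.4000 0.8000]
Step 2: x=[8.0400 10.4768] v=[-0.2000 1.5840]
Step 3: x=[7.8879 10.9361] v=[-0.7603 2.2966]
Max displacement = 2.0800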